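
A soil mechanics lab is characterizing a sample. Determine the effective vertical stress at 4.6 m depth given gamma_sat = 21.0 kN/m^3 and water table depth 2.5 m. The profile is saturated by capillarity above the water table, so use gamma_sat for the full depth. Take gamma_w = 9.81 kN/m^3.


Total stress = gamma_sat * depth
sigma = 21.0 * 4.6 = 96.6 kPa
Pore water pressure u = gamma_w * (depth - d_wt)
u = 9.81 * (4.6 - 2.5) = 20.601 kPa
Effective stress = sigma - u
sigma' = 96.6 - 20.601 = 76.0 kPa


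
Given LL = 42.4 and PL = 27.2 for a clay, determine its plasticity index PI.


Using PI = LL - PL
PI = 42.4 - 27.2
PI = 15.2


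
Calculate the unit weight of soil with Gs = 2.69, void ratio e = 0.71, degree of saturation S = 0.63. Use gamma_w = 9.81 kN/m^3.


Using gamma = gamma_w * (Gs + S*e) / (1 + e)
Numerator: Gs + S*e = 2.69 + 0.63*0.71 = 3.1373
Denominator: 1 + e = 1 + 0.71 = 1.71
gamma = 9.81 * 3.1373 / 1.71
gamma = 17.998 kN/m^3


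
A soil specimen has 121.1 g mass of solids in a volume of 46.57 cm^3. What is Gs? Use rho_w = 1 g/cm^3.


Using Gs = m_s / (V_s * rho_w)
Since rho_w = 1 g/cm^3:
Gs = 121.1 / 46.57
Gs = 2.6


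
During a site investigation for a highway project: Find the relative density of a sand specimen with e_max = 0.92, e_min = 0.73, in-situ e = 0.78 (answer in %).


Using Dr = (e_max - e) / (e_max - e_min) * 100
e_max - e = 0.92 - 0.78 = 0.14
e_max - e_min = 0.92 - 0.73 = 0.19
Dr = 0.14 / 0.19 * 100
Dr = 73.68 %


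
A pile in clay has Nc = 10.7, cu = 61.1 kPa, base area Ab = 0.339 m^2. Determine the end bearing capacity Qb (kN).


Result: 221.63 kN

Derivation:
Using Qb = Nc * cu * Ab
Qb = 10.7 * 61.1 * 0.339
Qb = 221.63 kN


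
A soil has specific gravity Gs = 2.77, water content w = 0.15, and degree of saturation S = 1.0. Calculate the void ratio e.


Result: 0.4155

Derivation:
Using the relation e = Gs * w / S
e = 2.77 * 0.15 / 1.0
e = 0.4155


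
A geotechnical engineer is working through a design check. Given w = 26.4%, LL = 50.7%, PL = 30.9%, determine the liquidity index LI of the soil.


First compute the plasticity index:
PI = LL - PL = 50.7 - 30.9 = 19.8
Then compute the liquidity index:
LI = (w - PL) / PI
LI = (26.4 - 30.9) / 19.8
LI = -0.227


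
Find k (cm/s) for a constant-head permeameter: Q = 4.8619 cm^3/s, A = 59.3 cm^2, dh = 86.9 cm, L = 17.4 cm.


Compute hydraulic gradient:
i = dh / L = 86.9 / 17.4 = 4.99425
Then apply Darcy's law:
k = Q / (A * i)
k = 4.8619 / (59.3 * 4.99425)
k = 4.8619 / 296.159
k = 0.016417 cm/s


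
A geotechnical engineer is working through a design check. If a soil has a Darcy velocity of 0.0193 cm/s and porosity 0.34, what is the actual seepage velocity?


Result: 0.05676 cm/s

Derivation:
Using v_s = v_d / n
v_s = 0.0193 / 0.34
v_s = 0.05676 cm/s


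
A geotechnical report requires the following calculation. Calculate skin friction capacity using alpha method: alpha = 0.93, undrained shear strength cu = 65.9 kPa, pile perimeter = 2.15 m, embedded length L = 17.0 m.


Using Qs = alpha * cu * perimeter * L
Qs = 0.93 * 65.9 * 2.15 * 17.0
Qs = 2240.04 kN


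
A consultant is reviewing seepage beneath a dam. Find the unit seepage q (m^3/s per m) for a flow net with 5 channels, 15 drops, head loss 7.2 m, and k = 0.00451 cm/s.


Convert k to m/s for unit consistency with H:
k = 0.00451 cm/s = 0.00451 / 100 m/s = 4.51e-05 m/s
Using q = k * H * Nf / Nd
Nf / Nd = 5 / 15 = 0.3333
q = 4.51e-05 * 7.2 * 0.3333
q = 0.0001082 m^3/s per m


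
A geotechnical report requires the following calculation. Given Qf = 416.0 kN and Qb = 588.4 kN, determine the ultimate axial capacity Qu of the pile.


Using Qu = Qf + Qb
Qu = 416.0 + 588.4
Qu = 1004.4 kN


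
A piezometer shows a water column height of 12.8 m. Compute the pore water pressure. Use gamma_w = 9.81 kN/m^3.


Using u = gamma_w * h_w
u = 9.81 * 12.8
u = 125.57 kPa


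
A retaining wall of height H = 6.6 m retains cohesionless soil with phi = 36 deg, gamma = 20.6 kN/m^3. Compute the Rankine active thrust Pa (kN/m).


Compute active earth pressure coefficient:
Ka = tan^2(45 - phi/2) = tan^2(27.0) = 0.259616
Compute active force:
Pa = 0.5 * Ka * gamma * H^2
Pa = 0.5 * 0.259616 * 20.6 * 6.6^2
Pa = 116.48 kN/m


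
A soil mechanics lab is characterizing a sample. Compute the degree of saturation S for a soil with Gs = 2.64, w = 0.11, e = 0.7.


Using S = Gs * w / e
S = 2.64 * 0.11 / 0.7
S = 0.4149


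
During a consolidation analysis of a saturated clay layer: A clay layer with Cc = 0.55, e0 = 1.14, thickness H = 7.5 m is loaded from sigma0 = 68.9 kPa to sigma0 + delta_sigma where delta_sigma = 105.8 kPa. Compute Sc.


Result: 0.7789 m

Derivation:
Using Sc = Cc * H / (1 + e0) * log10((sigma0 + delta_sigma) / sigma0)
Stress ratio = (68.9 + 105.8) / 68.9 = 2.53556
log10(2.53556) = 0.404074
Cc * H / (1 + e0) = 0.55 * 7.5 / (1 + 1.14) = 1.92757
Sc = 1.92757 * 0.404074
Sc = 0.7789 m


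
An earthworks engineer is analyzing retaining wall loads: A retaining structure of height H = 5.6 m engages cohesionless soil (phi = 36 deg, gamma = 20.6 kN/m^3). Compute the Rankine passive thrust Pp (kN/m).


Result: 1244.18 kN/m

Derivation:
Compute passive earth pressure coefficient:
Kp = tan^2(45 + phi/2) = tan^2(63.0) = 3.85184
Compute passive force:
Pp = 0.5 * Kp * gamma * H^2
Pp = 0.5 * 3.85184 * 20.6 * 5.6^2
Pp = 1244.18 kN/m


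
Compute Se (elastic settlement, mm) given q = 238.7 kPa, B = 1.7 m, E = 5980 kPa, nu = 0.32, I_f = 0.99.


Using Se = q * B * (1 - nu^2) * I_f / E
1 - nu^2 = 1 - 0.32^2 = 0.8976
Se = 238.7 * 1.7 * 0.8976 * 0.99 / 5980
Se = 0.060300 m
Convert to mm: Se = 0.060300 * 1000 = 60.3 mm


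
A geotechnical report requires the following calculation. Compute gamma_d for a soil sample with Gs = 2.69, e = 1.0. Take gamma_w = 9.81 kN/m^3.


Using gamma_d = Gs * gamma_w / (1 + e)
gamma_d = 2.69 * 9.81 / (1 + 1.0)
gamma_d = 2.69 * 9.81 / 2.0
gamma_d = 13.194 kN/m^3


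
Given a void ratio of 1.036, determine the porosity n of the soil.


Using the relation n = e / (1 + e)
n = 1.036 / (1 + 1.036)
n = 1.036 / 2.036
n = 0.5088


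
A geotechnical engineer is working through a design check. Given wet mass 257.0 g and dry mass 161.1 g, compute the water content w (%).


Using w = (m_wet - m_dry) / m_dry * 100
m_wet - m_dry = 257.0 - 161.1 = 95.9 g
w = 95.9 / 161.1 * 100
w = 59.53 %


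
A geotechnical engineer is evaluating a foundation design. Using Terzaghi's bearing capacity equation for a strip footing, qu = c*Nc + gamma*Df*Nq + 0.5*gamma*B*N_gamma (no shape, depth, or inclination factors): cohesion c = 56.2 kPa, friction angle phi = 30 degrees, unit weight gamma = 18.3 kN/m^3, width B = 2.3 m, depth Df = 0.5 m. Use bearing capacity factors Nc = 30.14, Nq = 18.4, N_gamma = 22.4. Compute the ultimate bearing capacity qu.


Compute qu = c*Nc + gamma*Df*Nq + 0.5*gamma*B*N_gamma
Term 1: 56.2 * 30.14 = 1693.868
Term 2: 18.3 * 0.5 * 18.4 = 168.36
Term 3: 0.5 * 18.3 * 2.3 * 22.4 = 471.408
qu = 1693.868 + 168.36 + 471.408
qu = 2333.64 kPa


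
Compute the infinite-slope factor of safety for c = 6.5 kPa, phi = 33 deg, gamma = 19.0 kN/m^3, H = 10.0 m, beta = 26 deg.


Using Fs = c / (gamma*H*sin(beta)*cos(beta)) + tan(phi)/tan(beta)
Cohesion contribution = 6.5 / (19.0*10.0*sin(26)*cos(26))
Cohesion contribution = 0.0868276
Friction contribution = tan(33)/tan(26) = 1.33148
Fs = 0.0868276 + 1.33148
Fs = 1.418


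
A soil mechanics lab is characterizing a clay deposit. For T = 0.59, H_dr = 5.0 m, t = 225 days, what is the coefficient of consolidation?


Result: 0.06556 m^2/day

Derivation:
Using cv = T * H_dr^2 / t
H_dr^2 = 5.0^2 = 25.0
cv = 0.59 * 25.0 / 225
cv = 0.06556 m^2/day


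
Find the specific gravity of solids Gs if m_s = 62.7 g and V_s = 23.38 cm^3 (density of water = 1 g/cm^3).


Using Gs = m_s / (V_s * rho_w)
Since rho_w = 1 g/cm^3:
Gs = 62.7 / 23.38
Gs = 2.682


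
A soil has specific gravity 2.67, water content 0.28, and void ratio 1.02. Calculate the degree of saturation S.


Using S = Gs * w / e
S = 2.67 * 0.28 / 1.02
S = 0.7329


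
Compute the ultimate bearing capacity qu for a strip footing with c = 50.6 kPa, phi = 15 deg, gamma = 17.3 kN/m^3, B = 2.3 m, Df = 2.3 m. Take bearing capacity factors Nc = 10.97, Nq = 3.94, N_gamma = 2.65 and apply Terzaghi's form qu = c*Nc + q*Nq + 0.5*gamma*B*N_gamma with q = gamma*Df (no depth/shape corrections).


Compute qu = c*Nc + gamma*Df*Nq + 0.5*gamma*B*N_gamma
Term 1: 50.6 * 10.97 = 555.082
Term 2: 17.3 * 2.3 * 3.94 = 156.7726
Term 3: 0.5 * 17.3 * 2.3 * 2.65 = 52.72175
qu = 555.082 + 156.7726 + 52.72175
qu = 764.58 kPa


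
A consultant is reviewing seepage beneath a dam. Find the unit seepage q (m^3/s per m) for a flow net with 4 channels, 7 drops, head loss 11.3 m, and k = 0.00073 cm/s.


Convert k to m/s for unit consistency with H:
k = 0.00073 cm/s = 0.00073 / 100 m/s = 7.3e-06 m/s
Using q = k * H * Nf / Nd
Nf / Nd = 4 / 7 = 0.5714
q = 7.3e-06 * 11.3 * 0.5714
q = 4.714e-05 m^3/s per m


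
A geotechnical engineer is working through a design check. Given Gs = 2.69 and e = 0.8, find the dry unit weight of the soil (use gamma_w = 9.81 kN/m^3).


Using gamma_d = Gs * gamma_w / (1 + e)
gamma_d = 2.69 * 9.81 / (1 + 0.8)
gamma_d = 2.69 * 9.81 / 1.8
gamma_d = 14.66 kN/m^3


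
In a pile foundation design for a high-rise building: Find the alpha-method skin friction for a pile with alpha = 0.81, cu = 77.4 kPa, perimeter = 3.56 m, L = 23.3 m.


Using Qs = alpha * cu * perimeter * L
Qs = 0.81 * 77.4 * 3.56 * 23.3
Qs = 5200.34 kN


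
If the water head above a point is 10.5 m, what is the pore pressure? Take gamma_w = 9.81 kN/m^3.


Using u = gamma_w * h_w
u = 9.81 * 10.5
u = 103.01 kPa


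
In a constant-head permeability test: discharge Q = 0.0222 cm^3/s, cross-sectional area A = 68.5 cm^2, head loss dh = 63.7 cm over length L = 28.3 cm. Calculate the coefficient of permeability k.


Result: 0.000144 cm/s

Derivation:
Compute hydraulic gradient:
i = dh / L = 63.7 / 28.3 = 2.25088
Then apply Darcy's law:
k = Q / (A * i)
k = 0.0222 / (68.5 * 2.25088)
k = 0.0222 / 154.186
k = 0.000144 cm/s


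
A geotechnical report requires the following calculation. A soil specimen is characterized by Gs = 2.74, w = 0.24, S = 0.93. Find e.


Result: 0.7071

Derivation:
Using the relation e = Gs * w / S
e = 2.74 * 0.24 / 0.93
e = 0.7071


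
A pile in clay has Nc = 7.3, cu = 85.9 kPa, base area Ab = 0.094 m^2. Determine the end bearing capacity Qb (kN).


Result: 58.94 kN

Derivation:
Using Qb = Nc * cu * Ab
Qb = 7.3 * 85.9 * 0.094
Qb = 58.94 kN


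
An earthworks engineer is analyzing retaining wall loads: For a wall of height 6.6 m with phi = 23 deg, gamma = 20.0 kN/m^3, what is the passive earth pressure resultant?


Compute passive earth pressure coefficient:
Kp = tan^2(45 + phi/2) = tan^2(56.5) = 2.282623
Compute passive force:
Pp = 0.5 * Kp * gamma * H^2
Pp = 0.5 * 2.282623 * 20.0 * 6.6^2
Pp = 994.31 kN/m


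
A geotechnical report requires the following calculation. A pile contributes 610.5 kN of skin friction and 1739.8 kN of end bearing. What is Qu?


Using Qu = Qf + Qb
Qu = 610.5 + 1739.8
Qu = 2350.3 kN


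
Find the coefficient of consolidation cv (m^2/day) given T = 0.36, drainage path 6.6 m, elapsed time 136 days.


Using cv = T * H_dr^2 / t
H_dr^2 = 6.6^2 = 43.56
cv = 0.36 * 43.56 / 136
cv = 0.11531 m^2/day


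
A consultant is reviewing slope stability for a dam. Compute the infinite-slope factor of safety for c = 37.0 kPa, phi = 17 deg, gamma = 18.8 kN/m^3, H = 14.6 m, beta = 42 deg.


Using Fs = c / (gamma*H*sin(beta)*cos(beta)) + tan(phi)/tan(beta)
Cohesion contribution = 37.0 / (18.8*14.6*sin(42)*cos(42))
Cohesion contribution = 0.271086
Friction contribution = tan(17)/tan(42) = 0.339548
Fs = 0.271086 + 0.339548
Fs = 0.611


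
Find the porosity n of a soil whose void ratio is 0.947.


Using the relation n = e / (1 + e)
n = 0.947 / (1 + 0.947)
n = 0.947 / 1.947
n = 0.4864


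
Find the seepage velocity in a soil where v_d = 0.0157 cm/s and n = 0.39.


Using v_s = v_d / n
v_s = 0.0157 / 0.39
v_s = 0.04026 cm/s


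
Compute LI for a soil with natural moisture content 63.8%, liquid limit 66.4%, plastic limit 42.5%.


First compute the plasticity index:
PI = LL - PL = 66.4 - 42.5 = 23.9
Then compute the liquidity index:
LI = (w - PL) / PI
LI = (63.8 - 42.5) / 23.9
LI = 0.891


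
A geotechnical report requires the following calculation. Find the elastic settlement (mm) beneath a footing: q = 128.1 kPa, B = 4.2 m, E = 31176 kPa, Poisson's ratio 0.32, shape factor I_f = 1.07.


Using Se = q * B * (1 - nu^2) * I_f / E
1 - nu^2 = 1 - 0.32^2 = 0.8976
Se = 128.1 * 4.2 * 0.8976 * 1.07 / 31176
Se = 0.016575 m
Convert to mm: Se = 0.016575 * 1000 = 16.575 mm


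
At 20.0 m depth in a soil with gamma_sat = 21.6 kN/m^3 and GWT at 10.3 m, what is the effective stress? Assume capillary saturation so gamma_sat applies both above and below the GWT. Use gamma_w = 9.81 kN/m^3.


Result: 336.84 kPa

Derivation:
Total stress = gamma_sat * depth
sigma = 21.6 * 20.0 = 432.0 kPa
Pore water pressure u = gamma_w * (depth - d_wt)
u = 9.81 * (20.0 - 10.3) = 95.157 kPa
Effective stress = sigma - u
sigma' = 432.0 - 95.157 = 336.84 kPa


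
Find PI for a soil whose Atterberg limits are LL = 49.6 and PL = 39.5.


Using PI = LL - PL
PI = 49.6 - 39.5
PI = 10.1


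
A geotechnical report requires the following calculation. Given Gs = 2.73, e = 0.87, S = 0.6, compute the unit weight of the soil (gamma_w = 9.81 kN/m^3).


Using gamma = gamma_w * (Gs + S*e) / (1 + e)
Numerator: Gs + S*e = 2.73 + 0.6*0.87 = 3.252
Denominator: 1 + e = 1 + 0.87 = 1.87
gamma = 9.81 * 3.252 / 1.87
gamma = 17.06 kN/m^3


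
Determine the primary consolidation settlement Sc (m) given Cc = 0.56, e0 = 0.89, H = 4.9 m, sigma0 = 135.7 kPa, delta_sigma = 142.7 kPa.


Using Sc = Cc * H / (1 + e0) * log10((sigma0 + delta_sigma) / sigma0)
Stress ratio = (135.7 + 142.7) / 135.7 = 2.05158
log10(2.05158) = 0.312089
Cc * H / (1 + e0) = 0.56 * 4.9 / (1 + 0.89) = 1.45185
Sc = 1.45185 * 0.312089
Sc = 0.4531 m


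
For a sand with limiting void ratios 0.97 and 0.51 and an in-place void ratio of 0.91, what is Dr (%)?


Using Dr = (e_max - e) / (e_max - e_min) * 100
e_max - e = 0.97 - 0.91 = 0.06
e_max - e_min = 0.97 - 0.51 = 0.46
Dr = 0.06 / 0.46 * 100
Dr = 13.04 %


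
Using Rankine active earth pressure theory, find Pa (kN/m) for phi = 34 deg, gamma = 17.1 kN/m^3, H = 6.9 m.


Result: 115.08 kN/m

Derivation:
Compute active earth pressure coefficient:
Ka = tan^2(45 - phi/2) = tan^2(28.0) = 0.282715
Compute active force:
Pa = 0.5 * Ka * gamma * H^2
Pa = 0.5 * 0.282715 * 17.1 * 6.9^2
Pa = 115.08 kN/m


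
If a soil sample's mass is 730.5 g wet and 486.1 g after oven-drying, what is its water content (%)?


Using w = (m_wet - m_dry) / m_dry * 100
m_wet - m_dry = 730.5 - 486.1 = 244.4 g
w = 244.4 / 486.1 * 100
w = 50.28 %


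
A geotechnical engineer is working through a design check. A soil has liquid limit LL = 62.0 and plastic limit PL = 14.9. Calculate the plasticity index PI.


Using PI = LL - PL
PI = 62.0 - 14.9
PI = 47.1


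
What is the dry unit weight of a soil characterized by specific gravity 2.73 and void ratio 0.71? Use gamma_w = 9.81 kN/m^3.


Using gamma_d = Gs * gamma_w / (1 + e)
gamma_d = 2.73 * 9.81 / (1 + 0.71)
gamma_d = 2.73 * 9.81 / 1.71
gamma_d = 15.662 kN/m^3


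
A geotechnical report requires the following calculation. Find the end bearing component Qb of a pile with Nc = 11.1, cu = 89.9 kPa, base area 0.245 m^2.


Result: 244.48 kN

Derivation:
Using Qb = Nc * cu * Ab
Qb = 11.1 * 89.9 * 0.245
Qb = 244.48 kN


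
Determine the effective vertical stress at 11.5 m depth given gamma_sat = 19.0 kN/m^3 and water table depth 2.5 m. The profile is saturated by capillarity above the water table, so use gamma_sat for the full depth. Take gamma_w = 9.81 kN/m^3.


Total stress = gamma_sat * depth
sigma = 19.0 * 11.5 = 218.5 kPa
Pore water pressure u = gamma_w * (depth - d_wt)
u = 9.81 * (11.5 - 2.5) = 88.29 kPa
Effective stress = sigma - u
sigma' = 218.5 - 88.29 = 130.21 kPa


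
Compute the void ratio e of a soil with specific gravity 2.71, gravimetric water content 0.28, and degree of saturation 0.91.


Using the relation e = Gs * w / S
e = 2.71 * 0.28 / 0.91
e = 0.8338


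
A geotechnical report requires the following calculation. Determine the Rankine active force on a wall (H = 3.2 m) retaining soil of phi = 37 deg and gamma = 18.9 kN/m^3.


Result: 24.05 kN/m

Derivation:
Compute active earth pressure coefficient:
Ka = tan^2(45 - phi/2) = tan^2(26.5) = 0.248584
Compute active force:
Pa = 0.5 * Ka * gamma * H^2
Pa = 0.5 * 0.248584 * 18.9 * 3.2^2
Pa = 24.05 kN/m


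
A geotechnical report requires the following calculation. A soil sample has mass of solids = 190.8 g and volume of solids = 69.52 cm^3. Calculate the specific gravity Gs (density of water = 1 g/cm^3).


Result: 2.745

Derivation:
Using Gs = m_s / (V_s * rho_w)
Since rho_w = 1 g/cm^3:
Gs = 190.8 / 69.52
Gs = 2.745


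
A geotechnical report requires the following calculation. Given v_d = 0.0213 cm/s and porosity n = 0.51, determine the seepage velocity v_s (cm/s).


Using v_s = v_d / n
v_s = 0.0213 / 0.51
v_s = 0.04176 cm/s


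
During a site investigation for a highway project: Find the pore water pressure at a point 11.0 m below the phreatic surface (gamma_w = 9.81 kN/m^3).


Result: 107.91 kPa

Derivation:
Using u = gamma_w * h_w
u = 9.81 * 11.0
u = 107.91 kPa


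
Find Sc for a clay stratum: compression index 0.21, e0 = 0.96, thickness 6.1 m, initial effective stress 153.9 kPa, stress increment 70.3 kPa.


Result: 0.1068 m

Derivation:
Using Sc = Cc * H / (1 + e0) * log10((sigma0 + delta_sigma) / sigma0)
Stress ratio = (153.9 + 70.3) / 153.9 = 1.45679
log10(1.45679) = 0.163397
Cc * H / (1 + e0) = 0.21 * 6.1 / (1 + 0.96) = 0.653571
Sc = 0.653571 * 0.163397
Sc = 0.1068 m


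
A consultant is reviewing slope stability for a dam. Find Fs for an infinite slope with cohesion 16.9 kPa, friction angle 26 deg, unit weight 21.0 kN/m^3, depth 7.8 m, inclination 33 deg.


Using Fs = c / (gamma*H*sin(beta)*cos(beta)) + tan(phi)/tan(beta)
Cohesion contribution = 16.9 / (21.0*7.8*sin(33)*cos(33))
Cohesion contribution = 0.225877
Friction contribution = tan(26)/tan(33) = 0.751042
Fs = 0.225877 + 0.751042
Fs = 0.977


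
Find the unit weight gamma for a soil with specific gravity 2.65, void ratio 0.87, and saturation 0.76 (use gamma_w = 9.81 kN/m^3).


Result: 17.371 kN/m^3

Derivation:
Using gamma = gamma_w * (Gs + S*e) / (1 + e)
Numerator: Gs + S*e = 2.65 + 0.76*0.87 = 3.3112
Denominator: 1 + e = 1 + 0.87 = 1.87
gamma = 9.81 * 3.3112 / 1.87
gamma = 17.371 kN/m^3


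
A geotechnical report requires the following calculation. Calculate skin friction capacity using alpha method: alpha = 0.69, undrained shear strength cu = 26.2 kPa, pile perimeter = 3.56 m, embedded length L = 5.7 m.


Result: 366.84 kN

Derivation:
Using Qs = alpha * cu * perimeter * L
Qs = 0.69 * 26.2 * 3.56 * 5.7
Qs = 366.84 kN


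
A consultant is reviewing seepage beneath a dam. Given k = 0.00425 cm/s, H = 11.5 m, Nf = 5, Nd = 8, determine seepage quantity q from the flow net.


Convert k to m/s for unit consistency with H:
k = 0.00425 cm/s = 0.00425 / 100 m/s = 4.25e-05 m/s
Using q = k * H * Nf / Nd
Nf / Nd = 5 / 8 = 0.625
q = 4.25e-05 * 11.5 * 0.625
q = 0.0003055 m^3/s per m


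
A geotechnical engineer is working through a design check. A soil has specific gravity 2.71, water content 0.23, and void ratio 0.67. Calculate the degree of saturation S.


Using S = Gs * w / e
S = 2.71 * 0.23 / 0.67
S = 0.9303


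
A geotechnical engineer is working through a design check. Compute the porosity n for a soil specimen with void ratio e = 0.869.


Using the relation n = e / (1 + e)
n = 0.869 / (1 + 0.869)
n = 0.869 / 1.869
n = 0.465


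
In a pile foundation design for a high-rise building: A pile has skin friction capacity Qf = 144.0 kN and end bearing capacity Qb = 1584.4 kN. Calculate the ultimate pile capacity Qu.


Result: 1728.4 kN

Derivation:
Using Qu = Qf + Qb
Qu = 144.0 + 1584.4
Qu = 1728.4 kN


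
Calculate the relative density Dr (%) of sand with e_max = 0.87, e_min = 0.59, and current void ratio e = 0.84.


Using Dr = (e_max - e) / (e_max - e_min) * 100
e_max - e = 0.87 - 0.84 = 0.03
e_max - e_min = 0.87 - 0.59 = 0.28
Dr = 0.03 / 0.28 * 100
Dr = 10.71 %


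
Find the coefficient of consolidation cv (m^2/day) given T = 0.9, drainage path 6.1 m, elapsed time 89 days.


Result: 0.37628 m^2/day

Derivation:
Using cv = T * H_dr^2 / t
H_dr^2 = 6.1^2 = 37.21
cv = 0.9 * 37.21 / 89
cv = 0.37628 m^2/day


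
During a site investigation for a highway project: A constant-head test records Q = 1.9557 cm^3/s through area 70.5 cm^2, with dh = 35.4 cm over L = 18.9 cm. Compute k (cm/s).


Result: 0.014811 cm/s

Derivation:
Compute hydraulic gradient:
i = dh / L = 35.4 / 18.9 = 1.87302
Then apply Darcy's law:
k = Q / (A * i)
k = 1.9557 / (70.5 * 1.87302)
k = 1.9557 / 132.048
k = 0.014811 cm/s


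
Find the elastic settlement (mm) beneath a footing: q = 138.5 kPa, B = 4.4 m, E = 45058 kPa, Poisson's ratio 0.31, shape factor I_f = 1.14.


Result: 13.937 mm

Derivation:
Using Se = q * B * (1 - nu^2) * I_f / E
1 - nu^2 = 1 - 0.31^2 = 0.9039
Se = 138.5 * 4.4 * 0.9039 * 1.14 / 45058
Se = 0.013937 m
Convert to mm: Se = 0.013937 * 1000 = 13.937 mm


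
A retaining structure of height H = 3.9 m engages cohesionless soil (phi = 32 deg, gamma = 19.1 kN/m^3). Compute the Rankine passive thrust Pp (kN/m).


Compute passive earth pressure coefficient:
Kp = tan^2(45 + phi/2) = tan^2(61.0) = 3.254588
Compute passive force:
Pp = 0.5 * Kp * gamma * H^2
Pp = 0.5 * 3.254588 * 19.1 * 3.9^2
Pp = 472.75 kN/m


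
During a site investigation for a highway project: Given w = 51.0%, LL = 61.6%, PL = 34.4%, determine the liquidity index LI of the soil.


First compute the plasticity index:
PI = LL - PL = 61.6 - 34.4 = 27.2
Then compute the liquidity index:
LI = (w - PL) / PI
LI = (51.0 - 34.4) / 27.2
LI = 0.61


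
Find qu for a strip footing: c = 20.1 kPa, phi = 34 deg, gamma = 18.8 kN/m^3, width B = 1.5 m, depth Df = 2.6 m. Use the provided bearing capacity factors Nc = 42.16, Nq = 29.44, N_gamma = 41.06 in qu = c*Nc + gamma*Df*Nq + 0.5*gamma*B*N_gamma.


Compute qu = c*Nc + gamma*Df*Nq + 0.5*gamma*B*N_gamma
Term 1: 20.1 * 42.16 = 847.416
Term 2: 18.8 * 2.6 * 29.44 = 1439.0272
Term 3: 0.5 * 18.8 * 1.5 * 41.06 = 578.946
qu = 847.416 + 1439.0272 + 578.946
qu = 2865.39 kPa


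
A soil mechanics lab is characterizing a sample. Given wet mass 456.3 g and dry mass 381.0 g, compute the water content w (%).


Using w = (m_wet - m_dry) / m_dry * 100
m_wet - m_dry = 456.3 - 381.0 = 75.3 g
w = 75.3 / 381.0 * 100
w = 19.76 %


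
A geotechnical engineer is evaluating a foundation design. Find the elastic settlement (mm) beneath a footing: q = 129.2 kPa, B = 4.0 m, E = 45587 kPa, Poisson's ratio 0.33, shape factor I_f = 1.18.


Result: 11.92 mm

Derivation:
Using Se = q * B * (1 - nu^2) * I_f / E
1 - nu^2 = 1 - 0.33^2 = 0.8911
Se = 129.2 * 4.0 * 0.8911 * 1.18 / 45587
Se = 0.011920 m
Convert to mm: Se = 0.011920 * 1000 = 11.92 mm


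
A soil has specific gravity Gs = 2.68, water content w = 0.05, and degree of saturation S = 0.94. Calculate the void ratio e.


Using the relation e = Gs * w / S
e = 2.68 * 0.05 / 0.94
e = 0.1426


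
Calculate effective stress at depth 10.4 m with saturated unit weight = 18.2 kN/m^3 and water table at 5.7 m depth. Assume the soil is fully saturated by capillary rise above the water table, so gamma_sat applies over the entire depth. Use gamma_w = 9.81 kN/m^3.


Total stress = gamma_sat * depth
sigma = 18.2 * 10.4 = 189.28 kPa
Pore water pressure u = gamma_w * (depth - d_wt)
u = 9.81 * (10.4 - 5.7) = 46.107 kPa
Effective stress = sigma - u
sigma' = 189.28 - 46.107 = 143.17 kPa


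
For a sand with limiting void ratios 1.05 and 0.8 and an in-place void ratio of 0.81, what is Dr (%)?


Using Dr = (e_max - e) / (e_max - e_min) * 100
e_max - e = 1.05 - 0.81 = 0.24
e_max - e_min = 1.05 - 0.8 = 0.25
Dr = 0.24 / 0.25 * 100
Dr = 96.0 %


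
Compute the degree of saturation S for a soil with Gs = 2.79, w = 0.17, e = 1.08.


Using S = Gs * w / e
S = 2.79 * 0.17 / 1.08
S = 0.4392


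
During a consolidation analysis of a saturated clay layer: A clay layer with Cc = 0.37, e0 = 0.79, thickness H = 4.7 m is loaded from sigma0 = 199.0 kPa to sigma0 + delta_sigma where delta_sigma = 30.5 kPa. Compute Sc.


Using Sc = Cc * H / (1 + e0) * log10((sigma0 + delta_sigma) / sigma0)
Stress ratio = (199.0 + 30.5) / 199.0 = 1.15327
log10(1.15327) = 0.0619296
Cc * H / (1 + e0) = 0.37 * 4.7 / (1 + 0.79) = 0.971508
Sc = 0.971508 * 0.0619296
Sc = 0.0602 m


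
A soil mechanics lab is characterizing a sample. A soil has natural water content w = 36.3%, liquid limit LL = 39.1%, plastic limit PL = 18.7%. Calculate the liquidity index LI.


Result: 0.863

Derivation:
First compute the plasticity index:
PI = LL - PL = 39.1 - 18.7 = 20.4
Then compute the liquidity index:
LI = (w - PL) / PI
LI = (36.3 - 18.7) / 20.4
LI = 0.863


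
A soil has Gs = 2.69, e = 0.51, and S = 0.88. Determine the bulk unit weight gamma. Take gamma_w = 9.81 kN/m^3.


Using gamma = gamma_w * (Gs + S*e) / (1 + e)
Numerator: Gs + S*e = 2.69 + 0.88*0.51 = 3.1388
Denominator: 1 + e = 1 + 0.51 = 1.51
gamma = 9.81 * 3.1388 / 1.51
gamma = 20.392 kN/m^3


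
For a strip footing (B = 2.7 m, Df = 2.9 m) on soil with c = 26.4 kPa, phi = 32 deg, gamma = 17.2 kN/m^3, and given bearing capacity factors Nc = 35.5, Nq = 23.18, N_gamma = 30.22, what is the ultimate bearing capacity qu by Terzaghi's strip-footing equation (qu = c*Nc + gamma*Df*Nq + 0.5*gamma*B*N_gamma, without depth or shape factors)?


Compute qu = c*Nc + gamma*Df*Nq + 0.5*gamma*B*N_gamma
Term 1: 26.4 * 35.5 = 937.2
Term 2: 17.2 * 2.9 * 23.18 = 1156.2184
Term 3: 0.5 * 17.2 * 2.7 * 30.22 = 701.7084
qu = 937.2 + 1156.2184 + 701.7084
qu = 2795.13 kPa


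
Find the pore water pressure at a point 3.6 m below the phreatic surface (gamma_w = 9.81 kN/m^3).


Result: 35.32 kPa

Derivation:
Using u = gamma_w * h_w
u = 9.81 * 3.6
u = 35.32 kPa


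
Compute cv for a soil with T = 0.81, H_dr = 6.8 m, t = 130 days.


Using cv = T * H_dr^2 / t
H_dr^2 = 6.8^2 = 46.24
cv = 0.81 * 46.24 / 130
cv = 0.28811 m^2/day


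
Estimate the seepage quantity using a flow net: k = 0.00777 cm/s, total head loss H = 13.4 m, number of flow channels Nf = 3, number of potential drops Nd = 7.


Result: 0.0004462 m^3/s per m

Derivation:
Convert k to m/s for unit consistency with H:
k = 0.00777 cm/s = 0.00777 / 100 m/s = 7.77e-05 m/s
Using q = k * H * Nf / Nd
Nf / Nd = 3 / 7 = 0.4286
q = 7.77e-05 * 13.4 * 0.4286
q = 0.0004462 m^3/s per m


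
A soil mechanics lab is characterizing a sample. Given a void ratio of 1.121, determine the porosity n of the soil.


Using the relation n = e / (1 + e)
n = 1.121 / (1 + 1.121)
n = 1.121 / 2.121
n = 0.5285


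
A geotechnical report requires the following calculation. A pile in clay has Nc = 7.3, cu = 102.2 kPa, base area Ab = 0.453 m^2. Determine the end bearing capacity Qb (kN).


Result: 337.97 kN

Derivation:
Using Qb = Nc * cu * Ab
Qb = 7.3 * 102.2 * 0.453
Qb = 337.97 kN


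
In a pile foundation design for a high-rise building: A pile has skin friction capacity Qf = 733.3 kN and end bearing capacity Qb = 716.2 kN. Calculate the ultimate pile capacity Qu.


Using Qu = Qf + Qb
Qu = 733.3 + 716.2
Qu = 1449.5 kN


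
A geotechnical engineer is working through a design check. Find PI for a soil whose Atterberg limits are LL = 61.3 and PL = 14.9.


Using PI = LL - PL
PI = 61.3 - 14.9
PI = 46.4


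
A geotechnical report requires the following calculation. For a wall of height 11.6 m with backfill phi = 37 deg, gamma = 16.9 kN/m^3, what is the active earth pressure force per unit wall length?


Result: 282.65 kN/m

Derivation:
Compute active earth pressure coefficient:
Ka = tan^2(45 - phi/2) = tan^2(26.5) = 0.248584
Compute active force:
Pa = 0.5 * Ka * gamma * H^2
Pa = 0.5 * 0.248584 * 16.9 * 11.6^2
Pa = 282.65 kN/m


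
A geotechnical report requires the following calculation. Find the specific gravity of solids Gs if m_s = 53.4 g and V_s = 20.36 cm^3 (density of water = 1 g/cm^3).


Result: 2.623

Derivation:
Using Gs = m_s / (V_s * rho_w)
Since rho_w = 1 g/cm^3:
Gs = 53.4 / 20.36
Gs = 2.623


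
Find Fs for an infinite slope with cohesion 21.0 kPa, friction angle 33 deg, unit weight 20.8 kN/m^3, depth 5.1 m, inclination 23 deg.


Using Fs = c / (gamma*H*sin(beta)*cos(beta)) + tan(phi)/tan(beta)
Cohesion contribution = 21.0 / (20.8*5.1*sin(23)*cos(23))
Cohesion contribution = 0.550404
Friction contribution = tan(33)/tan(23) = 1.52991
Fs = 0.550404 + 1.52991
Fs = 2.08


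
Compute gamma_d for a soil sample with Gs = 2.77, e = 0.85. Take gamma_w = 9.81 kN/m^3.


Using gamma_d = Gs * gamma_w / (1 + e)
gamma_d = 2.77 * 9.81 / (1 + 0.85)
gamma_d = 2.77 * 9.81 / 1.85
gamma_d = 14.688 kN/m^3


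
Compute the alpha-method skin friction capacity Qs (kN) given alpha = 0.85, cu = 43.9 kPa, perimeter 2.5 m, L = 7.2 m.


Result: 671.67 kN

Derivation:
Using Qs = alpha * cu * perimeter * L
Qs = 0.85 * 43.9 * 2.5 * 7.2
Qs = 671.67 kN


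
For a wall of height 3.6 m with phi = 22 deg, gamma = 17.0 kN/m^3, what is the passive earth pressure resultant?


Result: 242.13 kN/m

Derivation:
Compute passive earth pressure coefficient:
Kp = tan^2(45 + phi/2) = tan^2(56.0) = 2.197987
Compute passive force:
Pp = 0.5 * Kp * gamma * H^2
Pp = 0.5 * 2.197987 * 17.0 * 3.6^2
Pp = 242.13 kN/m


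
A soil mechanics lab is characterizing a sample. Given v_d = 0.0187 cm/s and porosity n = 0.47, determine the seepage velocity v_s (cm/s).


Using v_s = v_d / n
v_s = 0.0187 / 0.47
v_s = 0.03979 cm/s


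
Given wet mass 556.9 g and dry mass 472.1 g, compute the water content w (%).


Using w = (m_wet - m_dry) / m_dry * 100
m_wet - m_dry = 556.9 - 472.1 = 84.8 g
w = 84.8 / 472.1 * 100
w = 17.96 %


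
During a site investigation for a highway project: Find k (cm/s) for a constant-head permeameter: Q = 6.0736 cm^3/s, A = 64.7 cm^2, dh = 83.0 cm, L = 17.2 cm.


Compute hydraulic gradient:
i = dh / L = 83.0 / 17.2 = 4.82558
Then apply Darcy's law:
k = Q / (A * i)
k = 6.0736 / (64.7 * 4.82558)
k = 6.0736 / 312.215
k = 0.019453 cm/s


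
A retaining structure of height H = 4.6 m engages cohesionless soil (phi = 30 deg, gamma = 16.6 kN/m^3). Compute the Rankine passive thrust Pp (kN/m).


Result: 526.88 kN/m

Derivation:
Compute passive earth pressure coefficient:
Kp = tan^2(45 + phi/2) = tan^2(60.0) = 3
Compute passive force:
Pp = 0.5 * Kp * gamma * H^2
Pp = 0.5 * 3 * 16.6 * 4.6^2
Pp = 526.88 kN/m


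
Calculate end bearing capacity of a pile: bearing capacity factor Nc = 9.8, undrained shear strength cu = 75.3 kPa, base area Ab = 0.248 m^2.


Using Qb = Nc * cu * Ab
Qb = 9.8 * 75.3 * 0.248
Qb = 183.01 kN


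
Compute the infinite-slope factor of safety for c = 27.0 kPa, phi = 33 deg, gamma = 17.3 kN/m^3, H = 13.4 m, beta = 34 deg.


Using Fs = c / (gamma*H*sin(beta)*cos(beta)) + tan(phi)/tan(beta)
Cohesion contribution = 27.0 / (17.3*13.4*sin(34)*cos(34))
Cohesion contribution = 0.251233
Friction contribution = tan(33)/tan(34) = 0.962786
Fs = 0.251233 + 0.962786
Fs = 1.214


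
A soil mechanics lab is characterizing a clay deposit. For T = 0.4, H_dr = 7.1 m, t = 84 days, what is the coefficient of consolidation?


Result: 0.24005 m^2/day

Derivation:
Using cv = T * H_dr^2 / t
H_dr^2 = 7.1^2 = 50.41
cv = 0.4 * 50.41 / 84
cv = 0.24005 m^2/day


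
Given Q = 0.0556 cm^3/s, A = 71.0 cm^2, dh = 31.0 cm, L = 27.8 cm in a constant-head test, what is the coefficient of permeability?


Compute hydraulic gradient:
i = dh / L = 31.0 / 27.8 = 1.11511
Then apply Darcy's law:
k = Q / (A * i)
k = 0.0556 / (71.0 * 1.11511)
k = 0.0556 / 79.1727
k = 0.000702 cm/s


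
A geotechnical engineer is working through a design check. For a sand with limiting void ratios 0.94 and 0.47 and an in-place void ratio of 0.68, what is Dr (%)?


Result: 55.32 %

Derivation:
Using Dr = (e_max - e) / (e_max - e_min) * 100
e_max - e = 0.94 - 0.68 = 0.26
e_max - e_min = 0.94 - 0.47 = 0.47
Dr = 0.26 / 0.47 * 100
Dr = 55.32 %


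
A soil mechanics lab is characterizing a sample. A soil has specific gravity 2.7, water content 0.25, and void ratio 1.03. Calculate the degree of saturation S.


Using S = Gs * w / e
S = 2.7 * 0.25 / 1.03
S = 0.6553


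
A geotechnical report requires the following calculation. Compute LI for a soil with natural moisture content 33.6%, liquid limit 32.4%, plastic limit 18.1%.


First compute the plasticity index:
PI = LL - PL = 32.4 - 18.1 = 14.3
Then compute the liquidity index:
LI = (w - PL) / PI
LI = (33.6 - 18.1) / 14.3
LI = 1.084


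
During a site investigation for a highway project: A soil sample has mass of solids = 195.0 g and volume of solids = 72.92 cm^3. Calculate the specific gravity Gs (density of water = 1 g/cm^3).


Using Gs = m_s / (V_s * rho_w)
Since rho_w = 1 g/cm^3:
Gs = 195.0 / 72.92
Gs = 2.674


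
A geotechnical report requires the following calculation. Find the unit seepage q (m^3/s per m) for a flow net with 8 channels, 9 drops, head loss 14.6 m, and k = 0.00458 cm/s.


Convert k to m/s for unit consistency with H:
k = 0.00458 cm/s = 0.00458 / 100 m/s = 4.58e-05 m/s
Using q = k * H * Nf / Nd
Nf / Nd = 8 / 9 = 0.8889
q = 4.58e-05 * 14.6 * 0.8889
q = 0.0005944 m^3/s per m


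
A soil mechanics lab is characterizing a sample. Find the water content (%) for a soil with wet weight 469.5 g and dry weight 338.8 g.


Result: 38.58 %

Derivation:
Using w = (m_wet - m_dry) / m_dry * 100
m_wet - m_dry = 469.5 - 338.8 = 130.7 g
w = 130.7 / 338.8 * 100
w = 38.58 %


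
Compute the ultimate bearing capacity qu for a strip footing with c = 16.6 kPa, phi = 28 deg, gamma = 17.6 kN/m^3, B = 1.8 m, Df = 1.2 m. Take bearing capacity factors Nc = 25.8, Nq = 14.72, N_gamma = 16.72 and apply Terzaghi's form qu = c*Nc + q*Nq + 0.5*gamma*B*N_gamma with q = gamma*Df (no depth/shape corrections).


Result: 1004.01 kPa

Derivation:
Compute qu = c*Nc + gamma*Df*Nq + 0.5*gamma*B*N_gamma
Term 1: 16.6 * 25.8 = 428.28
Term 2: 17.6 * 1.2 * 14.72 = 310.8864
Term 3: 0.5 * 17.6 * 1.8 * 16.72 = 264.8448
qu = 428.28 + 310.8864 + 264.8448
qu = 1004.01 kPa


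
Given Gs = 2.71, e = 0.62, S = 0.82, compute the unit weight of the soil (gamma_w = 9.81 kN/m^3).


Using gamma = gamma_w * (Gs + S*e) / (1 + e)
Numerator: Gs + S*e = 2.71 + 0.82*0.62 = 3.2184
Denominator: 1 + e = 1 + 0.62 = 1.62
gamma = 9.81 * 3.2184 / 1.62
gamma = 19.489 kN/m^3


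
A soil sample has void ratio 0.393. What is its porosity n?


Result: 0.2821

Derivation:
Using the relation n = e / (1 + e)
n = 0.393 / (1 + 0.393)
n = 0.393 / 1.393
n = 0.2821


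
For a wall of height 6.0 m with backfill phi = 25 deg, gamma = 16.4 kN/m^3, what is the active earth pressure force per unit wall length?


Compute active earth pressure coefficient:
Ka = tan^2(45 - phi/2) = tan^2(32.5) = 0.405859
Compute active force:
Pa = 0.5 * Ka * gamma * H^2
Pa = 0.5 * 0.405859 * 16.4 * 6.0^2
Pa = 119.81 kN/m


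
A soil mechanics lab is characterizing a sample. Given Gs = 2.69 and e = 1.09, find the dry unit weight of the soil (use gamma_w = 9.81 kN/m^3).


Result: 12.626 kN/m^3

Derivation:
Using gamma_d = Gs * gamma_w / (1 + e)
gamma_d = 2.69 * 9.81 / (1 + 1.09)
gamma_d = 2.69 * 9.81 / 2.09
gamma_d = 12.626 kN/m^3


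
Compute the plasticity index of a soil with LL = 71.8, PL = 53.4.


Result: 18.4

Derivation:
Using PI = LL - PL
PI = 71.8 - 53.4
PI = 18.4


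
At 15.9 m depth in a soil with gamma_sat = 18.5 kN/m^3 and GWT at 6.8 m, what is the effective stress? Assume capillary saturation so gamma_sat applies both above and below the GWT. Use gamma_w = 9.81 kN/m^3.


Total stress = gamma_sat * depth
sigma = 18.5 * 15.9 = 294.15 kPa
Pore water pressure u = gamma_w * (depth - d_wt)
u = 9.81 * (15.9 - 6.8) = 89.271 kPa
Effective stress = sigma - u
sigma' = 294.15 - 89.271 = 204.88 kPa


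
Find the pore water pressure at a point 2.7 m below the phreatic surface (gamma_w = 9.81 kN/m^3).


Result: 26.49 kPa

Derivation:
Using u = gamma_w * h_w
u = 9.81 * 2.7
u = 26.49 kPa


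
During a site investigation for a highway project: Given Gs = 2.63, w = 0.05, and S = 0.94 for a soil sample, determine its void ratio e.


Using the relation e = Gs * w / S
e = 2.63 * 0.05 / 0.94
e = 0.1399


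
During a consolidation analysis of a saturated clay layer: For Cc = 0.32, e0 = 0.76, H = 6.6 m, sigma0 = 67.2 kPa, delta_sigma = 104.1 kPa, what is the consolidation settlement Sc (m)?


Using Sc = Cc * H / (1 + e0) * log10((sigma0 + delta_sigma) / sigma0)
Stress ratio = (67.2 + 104.1) / 67.2 = 2.54911
log10(2.54911) = 0.406388
Cc * H / (1 + e0) = 0.32 * 6.6 / (1 + 0.76) = 1.2
Sc = 1.2 * 0.406388
Sc = 0.4877 m


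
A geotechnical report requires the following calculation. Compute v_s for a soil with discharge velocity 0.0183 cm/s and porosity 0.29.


Using v_s = v_d / n
v_s = 0.0183 / 0.29
v_s = 0.0631 cm/s


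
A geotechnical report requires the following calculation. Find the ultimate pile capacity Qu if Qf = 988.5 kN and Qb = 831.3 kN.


Result: 1819.8 kN

Derivation:
Using Qu = Qf + Qb
Qu = 988.5 + 831.3
Qu = 1819.8 kN


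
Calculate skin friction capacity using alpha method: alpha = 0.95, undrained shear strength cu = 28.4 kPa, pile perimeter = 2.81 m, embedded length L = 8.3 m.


Using Qs = alpha * cu * perimeter * L
Qs = 0.95 * 28.4 * 2.81 * 8.3
Qs = 629.25 kN


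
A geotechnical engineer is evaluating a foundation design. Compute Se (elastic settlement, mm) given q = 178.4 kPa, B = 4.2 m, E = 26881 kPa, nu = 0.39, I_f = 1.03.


Using Se = q * B * (1 - nu^2) * I_f / E
1 - nu^2 = 1 - 0.39^2 = 0.8479
Se = 178.4 * 4.2 * 0.8479 * 1.03 / 26881
Se = 0.024343 m
Convert to mm: Se = 0.024343 * 1000 = 24.343 mm


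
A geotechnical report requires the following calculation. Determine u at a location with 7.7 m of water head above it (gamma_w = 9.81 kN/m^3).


Result: 75.54 kPa

Derivation:
Using u = gamma_w * h_w
u = 9.81 * 7.7
u = 75.54 kPa


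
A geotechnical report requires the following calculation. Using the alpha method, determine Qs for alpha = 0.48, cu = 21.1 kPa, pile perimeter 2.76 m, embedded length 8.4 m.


Using Qs = alpha * cu * perimeter * L
Qs = 0.48 * 21.1 * 2.76 * 8.4
Qs = 234.81 kN


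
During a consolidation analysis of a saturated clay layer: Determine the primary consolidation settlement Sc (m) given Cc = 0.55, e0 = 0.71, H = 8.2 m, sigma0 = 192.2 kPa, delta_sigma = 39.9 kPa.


Result: 0.2161 m

Derivation:
Using Sc = Cc * H / (1 + e0) * log10((sigma0 + delta_sigma) / sigma0)
Stress ratio = (192.2 + 39.9) / 192.2 = 1.2076
log10(1.2076) = 0.0819218
Cc * H / (1 + e0) = 0.55 * 8.2 / (1 + 0.71) = 2.63743
Sc = 2.63743 * 0.0819218
Sc = 0.2161 m


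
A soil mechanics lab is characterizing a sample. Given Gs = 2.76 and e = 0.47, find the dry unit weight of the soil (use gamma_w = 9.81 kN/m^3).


Using gamma_d = Gs * gamma_w / (1 + e)
gamma_d = 2.76 * 9.81 / (1 + 0.47)
gamma_d = 2.76 * 9.81 / 1.47
gamma_d = 18.419 kN/m^3


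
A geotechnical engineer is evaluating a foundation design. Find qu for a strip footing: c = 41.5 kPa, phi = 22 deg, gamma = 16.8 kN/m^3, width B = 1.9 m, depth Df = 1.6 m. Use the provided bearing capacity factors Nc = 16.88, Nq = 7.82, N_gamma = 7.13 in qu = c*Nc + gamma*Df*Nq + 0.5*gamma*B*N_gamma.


Compute qu = c*Nc + gamma*Df*Nq + 0.5*gamma*B*N_gamma
Term 1: 41.5 * 16.88 = 700.52
Term 2: 16.8 * 1.6 * 7.82 = 210.2016
Term 3: 0.5 * 16.8 * 1.9 * 7.13 = 113.7948
qu = 700.52 + 210.2016 + 113.7948
qu = 1024.52 kPa
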